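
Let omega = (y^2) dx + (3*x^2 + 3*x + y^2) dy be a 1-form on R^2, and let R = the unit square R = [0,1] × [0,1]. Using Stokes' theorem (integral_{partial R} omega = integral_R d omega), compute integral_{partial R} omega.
integral_(partial R) omega = 5

Stokes: integral_partial_R omega = integral_R d omega with d omega = (∂Q/∂x - ∂P/∂y) dx ∧ dy.
  ∂Q/∂x = 6*x + 3
  ∂P/∂y = 2*y
  integrand = ∂Q/∂x - ∂P/∂y = 6*x - 2*y + 3.
Integrating over R: integral_0^1 integral_0^1 (6*x - 2*y + 3) dx dy = 5.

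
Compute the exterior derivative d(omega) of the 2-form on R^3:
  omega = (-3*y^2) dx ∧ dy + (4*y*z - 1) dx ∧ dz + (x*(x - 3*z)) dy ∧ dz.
d(omega) = (2*x - 7*z) dx ∧ dy ∧ dz

For a 2-form omega = sum_{i<j} g_{ij} dx_i ∧ dx_j, the exterior derivative is
  d(omega) = sum_{i<j} d(g_{ij}) ∧ dx_i ∧ dx_j = sum_{i<j, k} (∂g_{ij}/∂x_k) dx_k ∧ dx_i ∧ dx_j.
Expand each term, using dx_k ∧ dx_i ∧ dx_j = sgn(permutation) dx_{(a)} ∧ dx_{(b)} ∧ dx_{(c)} with (a < b < c) sorted:
  d(4*y*z - 1) includes (∂/∂y)(4*y*z - 1) dy = (4*z) dy, which multiplied by dx ∧ dz gives (-4*z) dx ∧ dy ∧ dz
  d(x*(x - 3*z)) includes (∂/∂x)(x*(x - 3*z)) dx = (2*x - 3*z) dx, which multiplied by dy ∧ dz gives (2*x - 3*z) dx ∧ dy ∧ dz
Collecting like 3-forms: d(omega) = (2*x - 7*z) dx ∧ dy ∧ dz.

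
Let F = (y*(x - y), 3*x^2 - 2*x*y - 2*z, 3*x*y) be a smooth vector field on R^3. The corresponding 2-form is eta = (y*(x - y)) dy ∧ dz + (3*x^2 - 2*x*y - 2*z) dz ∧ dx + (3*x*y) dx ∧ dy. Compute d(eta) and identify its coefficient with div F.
d(eta) = (-2*x + y) dx ∧ dy ∧ dz; div F = -2*x + y

For a 2-form in R^3 of the form above, applying d gives a 3-form with coefficient ∂P/∂x + ∂Q/∂y + ∂R/∂z:
  ∂P/∂x = y
  ∂Q/∂y = -2*x
  ∂R/∂z = 0
Sum = -2*x + y, which is exactly div F.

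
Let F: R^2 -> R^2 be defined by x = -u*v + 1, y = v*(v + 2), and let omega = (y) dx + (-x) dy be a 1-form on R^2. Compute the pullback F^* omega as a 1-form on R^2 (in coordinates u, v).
F^* omega = (v^2*(-v - 2)) du + (u*v^2 - 2*v - 2) dv

Using F^*(f dg) = (f ∘ F) d(g ∘ F), substitute each coordinate x_i by F_i(u, v) in f_i, and replace dx_i by d F_i = (∂F_i/∂u) du + (∂F_i/∂v) dv.
  For the x component: f_1(F) = v*(v + 2); d F_1 = (-v) du + (-u) dv
  For the y component: f_2(F) = u*v - 1; d F_2 = (0) du + (2*v + 2) dv
Combining and collecting du, dv coefficients:
  coeff of du: v^2*(-v - 2)
  coeff of dv: u*v^2 - 2*v - 2
F^* omega = (v^2*(-v - 2)) du + (u*v^2 - 2*v - 2) dv.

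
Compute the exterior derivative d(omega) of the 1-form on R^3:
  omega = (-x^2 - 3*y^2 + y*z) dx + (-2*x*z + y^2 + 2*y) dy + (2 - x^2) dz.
d(omega) = (6*y - 3*z) dx ∧ dy + (-2*x - y) dx ∧ dz + (2*x) dy ∧ dz

For a 1-form omega = sum_i f_i dx_i, the exterior derivative is
  d(omega) = sum_{i < j} (∂f_j/∂x_i - ∂f_i/∂x_j) dx_i ∧ dx_j.
  coefficient of dx ∧ dy: ∂f_2/∂x - ∂f_1/∂y = ∂(-2*x*z + y^2 + 2*y)/∂x - ∂(-x^2 - 3*y^2 + y*z)/∂y = 6*y - 3*z
  coefficient of dx ∧ dz: ∂f_3/∂x - ∂f_1/∂z = ∂(2 - x^2)/∂x - ∂(-x^2 - 3*y^2 + y*z)/∂z = -2*x - y
  coefficient of dy ∧ dz: ∂f_3/∂y - ∂f_2/∂z = ∂(2 - x^2)/∂y - ∂(-2*x*z + y^2 + 2*y)/∂z = 2*x
Assembling: d(omega) = (6*y - 3*z) dx ∧ dy + (-2*x - y) dx ∧ dz + (2*x) dy ∧ dz.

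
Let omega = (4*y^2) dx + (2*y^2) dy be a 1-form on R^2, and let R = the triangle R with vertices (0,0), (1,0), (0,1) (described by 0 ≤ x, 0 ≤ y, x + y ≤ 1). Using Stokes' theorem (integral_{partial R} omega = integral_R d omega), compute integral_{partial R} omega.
integral_(partial R) omega = -4/3

Stokes: integral_partial_R omega = integral_R d omega with d omega = (∂Q/∂x - ∂P/∂y) dx ∧ dy.
  ∂Q/∂x = 0
  ∂P/∂y = 8*y
  integrand = ∂Q/∂x - ∂P/∂y = -8*y.
Integrating over R: integral_0^1 integral_0^{1-x} (-8*y) dy dx = -4/3.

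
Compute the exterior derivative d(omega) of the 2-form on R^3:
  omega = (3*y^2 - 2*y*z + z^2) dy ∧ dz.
d(omega) = 0

For a 2-form omega = sum_{i<j} g_{ij} dx_i ∧ dx_j, the exterior derivative is
  d(omega) = sum_{i<j} d(g_{ij}) ∧ dx_i ∧ dx_j = sum_{i<j, k} (∂g_{ij}/∂x_k) dx_k ∧ dx_i ∧ dx_j.
Expand each term, using dx_k ∧ dx_i ∧ dx_j = sgn(permutation) dx_{(a)} ∧ dx_{(b)} ∧ dx_{(c)} with (a < b < c) sorted:

Collecting like 3-forms: d(omega) = 0.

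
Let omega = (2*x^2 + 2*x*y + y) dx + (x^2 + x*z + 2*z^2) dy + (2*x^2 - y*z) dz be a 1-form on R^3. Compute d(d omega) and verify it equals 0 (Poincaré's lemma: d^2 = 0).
d(d omega) = 0

Step 1: d omega = sum_{i<j} (∂f_j/∂x_i - ∂f_i/∂x_j) dx_i ∧ dx_j:
  coeff of dx ∧ dy: z - 1
  coeff of dx ∧ dz: 4*x
  coeff of dy ∧ dz: -x - 5*z
Step 2: Apply d again to each 2-form coefficient. The only possible 3-form in R^3 is dx ∧ dy ∧ dz, with coefficient
  ∂(coeff of dy∧dz)/∂x - ∂(coeff of dx∧dz)/∂y + ∂(coeff of dx∧dy)/∂z
  = ∂/∂x (-x - 5*z) - ∂/∂y (4*x) + ∂/∂z (z - 1).
Each of these terms simplifies to sums of mixed partials that cancel in pairs. The result is 0 (by equality of mixed partials for smooth functions — Schwarz / Clairaut).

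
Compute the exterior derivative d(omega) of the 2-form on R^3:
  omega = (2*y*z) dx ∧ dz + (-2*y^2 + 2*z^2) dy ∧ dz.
d(omega) = (-2*z) dx ∧ dy ∧ dz

For a 2-form omega = sum_{i<j} g_{ij} dx_i ∧ dx_j, the exterior derivative is
  d(omega) = sum_{i<j} d(g_{ij}) ∧ dx_i ∧ dx_j = sum_{i<j, k} (∂g_{ij}/∂x_k) dx_k ∧ dx_i ∧ dx_j.
Expand each term, using dx_k ∧ dx_i ∧ dx_j = sgn(permutation) dx_{(a)} ∧ dx_{(b)} ∧ dx_{(c)} with (a < b < c) sorted:
  d(2*y*z) includes (∂/∂y)(2*y*z) dy = (2*z) dy, which multiplied by dx ∧ dz gives (-2*z) dx ∧ dy ∧ dz
Collecting like 3-forms: d(omega) = (-2*z) dx ∧ dy ∧ dz.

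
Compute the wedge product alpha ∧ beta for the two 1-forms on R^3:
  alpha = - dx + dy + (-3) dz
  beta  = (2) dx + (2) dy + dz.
alpha ∧ beta = (-4) dx ∧ dy + (5) dx ∧ dz + (7) dy ∧ dz

Distribute the wedge, using dx_i ∧ dx_j = -dx_j ∧ dx_i and dx_i ∧ dx_i = 0. For each pair (i, j) with i < j, the coefficient of dx_i ∧ dx_j in alpha ∧ beta is (alpha_i * beta_j - alpha_j * beta_i). Collecting: alpha ∧ beta = (-4) dx ∧ dy + (5) dx ∧ dz + (7) dy ∧ dz.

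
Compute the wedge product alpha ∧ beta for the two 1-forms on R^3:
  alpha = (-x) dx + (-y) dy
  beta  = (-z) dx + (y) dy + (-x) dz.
alpha ∧ beta = (-y*(x + z)) dx ∧ dy + (x^2) dx ∧ dz + (x*y) dy ∧ dz

Distribute the wedge, using dx_i ∧ dx_j = -dx_j ∧ dx_i and dx_i ∧ dx_i = 0. For each pair (i, j) with i < j, the coefficient of dx_i ∧ dx_j in alpha ∧ beta is (alpha_i * beta_j - alpha_j * beta_i). Collecting: alpha ∧ beta = (-y*(x + z)) dx ∧ dy + (x^2) dx ∧ dz + (x*y) dy ∧ dz.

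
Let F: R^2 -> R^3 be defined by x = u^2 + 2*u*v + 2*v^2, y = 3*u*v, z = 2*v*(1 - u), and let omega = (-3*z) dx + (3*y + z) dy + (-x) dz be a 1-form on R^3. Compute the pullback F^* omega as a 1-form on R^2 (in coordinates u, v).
F^* omega = (v*(14*u^2 + 37*u*v - 12*u + 4*v^2 - 6*v)) du + (2*u^3 + 37*u^2*v - 2*u^2 + 28*u*v^2 - 10*u*v - 28*v^2) dv

Using F^*(f dg) = (f ∘ F) d(g ∘ F), substitute each coordinate x_i by F_i(u, v) in f_i, and replace dx_i by d F_i = (∂F_i/∂u) du + (∂F_i/∂v) dv.
  For the x component: f_1(F) = 6*v*(u - 1); d F_1 = (2*u + 2*v) du + (2*u + 4*v) dv
  For the y component: f_2(F) = v*(7*u + 2); d F_2 = (3*v) du + (3*u) dv
  For the z component: f_3(F) = -u^2 - 2*u*v - 2*v^2; d F_3 = (-2*v) du + (2 - 2*u) dv
Combining and collecting du, dv coefficients:
  coeff of du: v*(14*u^2 + 37*u*v - 12*u + 4*v^2 - 6*v)
  coeff of dv: 2*u^3 + 37*u^2*v - 2*u^2 + 28*u*v^2 - 10*u*v - 28*v^2
F^* omega = (v*(14*u^2 + 37*u*v - 12*u + 4*v^2 - 6*v)) du + (2*u^3 + 37*u^2*v - 2*u^2 + 28*u*v^2 - 10*u*v - 28*v^2) dv.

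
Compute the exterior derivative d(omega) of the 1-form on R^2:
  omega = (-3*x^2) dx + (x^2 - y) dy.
d(omega) = (2*x) dx ∧ dy

For a 1-form omega = sum_i f_i dx_i, the exterior derivative is
  d(omega) = sum_{i < j} (∂f_j/∂x_i - ∂f_i/∂x_j) dx_i ∧ dx_j.
  coefficient of dx ∧ dy: ∂f_2/∂x - ∂f_1/∂y = ∂(x^2 - y)/∂x - ∂(-3*x^2)/∂y = 2*x
Assembling: d(omega) = (2*x) dx ∧ dy.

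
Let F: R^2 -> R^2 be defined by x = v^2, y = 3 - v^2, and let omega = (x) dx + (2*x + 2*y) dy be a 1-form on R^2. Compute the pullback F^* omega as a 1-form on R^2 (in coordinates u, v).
F^* omega = (2*v*(v^2 - 6)) dv

Using F^*(f dg) = (f ∘ F) d(g ∘ F), substitute each coordinate x_i by F_i(u, v) in f_i, and replace dx_i by d F_i = (∂F_i/∂u) du + (∂F_i/∂v) dv.
  For the x component: f_1(F) = v^2; d F_1 = (0) du + (2*v) dv
  For the y component: f_2(F) = 6; d F_2 = (0) du + (-2*v) dv
Combining and collecting du, dv coefficients:
  coeff of du: 0
  coeff of dv: 2*v*(v^2 - 6)
F^* omega = (2*v*(v^2 - 6)) dv.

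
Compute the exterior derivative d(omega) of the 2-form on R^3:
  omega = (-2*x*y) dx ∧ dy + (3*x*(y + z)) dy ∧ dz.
d(omega) = (3*y + 3*z) dx ∧ dy ∧ dz

For a 2-form omega = sum_{i<j} g_{ij} dx_i ∧ dx_j, the exterior derivative is
  d(omega) = sum_{i<j} d(g_{ij}) ∧ dx_i ∧ dx_j = sum_{i<j, k} (∂g_{ij}/∂x_k) dx_k ∧ dx_i ∧ dx_j.
Expand each term, using dx_k ∧ dx_i ∧ dx_j = sgn(permutation) dx_{(a)} ∧ dx_{(b)} ∧ dx_{(c)} with (a < b < c) sorted:
  d(3*x*(y + z)) includes (∂/∂x)(3*x*(y + z)) dx = (3*y + 3*z) dx, which multiplied by dy ∧ dz gives (3*y + 3*z) dx ∧ dy ∧ dz
Collecting like 3-forms: d(omega) = (3*y + 3*z) dx ∧ dy ∧ dz.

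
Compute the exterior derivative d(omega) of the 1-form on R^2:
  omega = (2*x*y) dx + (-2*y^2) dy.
d(omega) = (-2*x) dx ∧ dy

For a 1-form omega = sum_i f_i dx_i, the exterior derivative is
  d(omega) = sum_{i < j} (∂f_j/∂x_i - ∂f_i/∂x_j) dx_i ∧ dx_j.
  coefficient of dx ∧ dy: ∂f_2/∂x - ∂f_1/∂y = ∂(-2*y^2)/∂x - ∂(2*x*y)/∂y = -2*x
Assembling: d(omega) = (-2*x) dx ∧ dy.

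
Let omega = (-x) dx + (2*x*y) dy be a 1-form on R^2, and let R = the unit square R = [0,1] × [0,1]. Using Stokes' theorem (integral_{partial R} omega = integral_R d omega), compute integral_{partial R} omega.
integral_(partial R) omega = 1

Stokes: integral_partial_R omega = integral_R d omega with d omega = (∂Q/∂x - ∂P/∂y) dx ∧ dy.
  ∂Q/∂x = 2*y
  ∂P/∂y = 0
  integrand = ∂Q/∂x - ∂P/∂y = 2*y.
Integrating over R: integral_0^1 integral_0^1 (2*y) dx dy = 1.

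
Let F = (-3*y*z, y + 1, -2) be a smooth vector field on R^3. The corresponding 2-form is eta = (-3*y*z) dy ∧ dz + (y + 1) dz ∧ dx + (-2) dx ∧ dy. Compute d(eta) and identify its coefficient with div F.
d(eta) = (1) dx ∧ dy ∧ dz; div F = 1

For a 2-form in R^3 of the form above, applying d gives a 3-form with coefficient ∂P/∂x + ∂Q/∂y + ∂R/∂z:
  ∂P/∂x = 0
  ∂Q/∂y = 1
  ∂R/∂z = 0
Sum = 1, which is exactly div F.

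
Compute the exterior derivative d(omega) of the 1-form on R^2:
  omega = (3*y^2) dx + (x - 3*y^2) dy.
d(omega) = (1 - 6*y) dx ∧ dy

For a 1-form omega = sum_i f_i dx_i, the exterior derivative is
  d(omega) = sum_{i < j} (∂f_j/∂x_i - ∂f_i/∂x_j) dx_i ∧ dx_j.
  coefficient of dx ∧ dy: ∂f_2/∂x - ∂f_1/∂y = ∂(x - 3*y^2)/∂x - ∂(3*y^2)/∂y = 1 - 6*y
Assembling: d(omega) = (1 - 6*y) dx ∧ dy.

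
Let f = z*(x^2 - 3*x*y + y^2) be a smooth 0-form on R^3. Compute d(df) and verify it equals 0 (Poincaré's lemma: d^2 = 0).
d(df) = 0

Step 1: df = sum_i (∂f/∂x_i) dx_i = (z*(2*x - 3*y)) dx + (z*(-3*x + 2*y)) dy + (x^2 - 3*x*y + y^2) dz.
Step 2: Apply d again. Using the 1-form formula, the coefficient of dx ∧ dy in d(df) is ∂^2 f/∂x ∂y - ∂^2 f/∂y ∂x = (-3*z) - (-3*z) = 0 (equality of mixed partials for smooth f).
Similarly for dx ∧ dz and dy ∧ dz — all coefficients vanish. So d(df) = 0.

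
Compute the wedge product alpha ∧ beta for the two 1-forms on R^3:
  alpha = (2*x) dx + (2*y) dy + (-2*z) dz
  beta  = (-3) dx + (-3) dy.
alpha ∧ beta = (-6*x + 6*y) dx ∧ dy + (-6*z) dx ∧ dz + (-6*z) dy ∧ dz

Distribute the wedge, using dx_i ∧ dx_j = -dx_j ∧ dx_i and dx_i ∧ dx_i = 0. For each pair (i, j) with i < j, the coefficient of dx_i ∧ dx_j in alpha ∧ beta is (alpha_i * beta_j - alpha_j * beta_i). Collecting: alpha ∧ beta = (-6*x + 6*y) dx ∧ dy + (-6*z) dx ∧ dz + (-6*z) dy ∧ dz.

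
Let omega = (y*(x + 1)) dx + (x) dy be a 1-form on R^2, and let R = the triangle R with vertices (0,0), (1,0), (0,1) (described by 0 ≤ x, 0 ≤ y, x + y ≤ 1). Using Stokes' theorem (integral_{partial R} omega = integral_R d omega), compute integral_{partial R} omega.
integral_(partial R) omega = -1/6

Stokes: integral_partial_R omega = integral_R d omega with d omega = (∂Q/∂x - ∂P/∂y) dx ∧ dy.
  ∂Q/∂x = 1
  ∂P/∂y = x + 1
  integrand = ∂Q/∂x - ∂P/∂y = -x.
Integrating over R: integral_0^1 integral_0^{1-x} (-x) dy dx = -1/6.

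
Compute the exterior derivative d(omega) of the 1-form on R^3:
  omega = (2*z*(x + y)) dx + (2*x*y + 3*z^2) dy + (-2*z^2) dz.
d(omega) = (2*y - 2*z) dx ∧ dy + (-2*x - 2*y) dx ∧ dz + (-6*z) dy ∧ dz

For a 1-form omega = sum_i f_i dx_i, the exterior derivative is
  d(omega) = sum_{i < j} (∂f_j/∂x_i - ∂f_i/∂x_j) dx_i ∧ dx_j.
  coefficient of dx ∧ dy: ∂f_2/∂x - ∂f_1/∂y = ∂(2*x*y + 3*z^2)/∂x - ∂(2*z*(x + y))/∂y = 2*y - 2*z
  coefficient of dx ∧ dz: ∂f_3/∂x - ∂f_1/∂z = ∂(-2*z^2)/∂x - ∂(2*z*(x + y))/∂z = -2*x - 2*y
  coefficient of dy ∧ dz: ∂f_3/∂y - ∂f_2/∂z = ∂(-2*z^2)/∂y - ∂(2*x*y + 3*z^2)/∂z = -6*z
Assembling: d(omega) = (2*y - 2*z) dx ∧ dy + (-2*x - 2*y) dx ∧ dz + (-6*z) dy ∧ dz.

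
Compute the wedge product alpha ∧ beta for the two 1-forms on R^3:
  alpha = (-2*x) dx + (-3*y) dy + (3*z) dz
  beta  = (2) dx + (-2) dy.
alpha ∧ beta = (4*x + 6*y) dx ∧ dy + (-6*z) dx ∧ dz + (6*z) dy ∧ dz

Distribute the wedge, using dx_i ∧ dx_j = -dx_j ∧ dx_i and dx_i ∧ dx_i = 0. For each pair (i, j) with i < j, the coefficient of dx_i ∧ dx_j in alpha ∧ beta is (alpha_i * beta_j - alpha_j * beta_i). Collecting: alpha ∧ beta = (4*x + 6*y) dx ∧ dy + (-6*z) dx ∧ dz + (6*z) dy ∧ dz.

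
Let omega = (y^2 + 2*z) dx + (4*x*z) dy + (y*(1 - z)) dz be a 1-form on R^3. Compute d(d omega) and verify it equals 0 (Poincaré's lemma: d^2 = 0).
d(d omega) = 0

Step 1: d omega = sum_{i<j} (∂f_j/∂x_i - ∂f_i/∂x_j) dx_i ∧ dx_j:
  coeff of dx ∧ dy: -2*y + 4*z
  coeff of dx ∧ dz: -2
  coeff of dy ∧ dz: -4*x - z + 1
Step 2: Apply d again to each 2-form coefficient. The only possible 3-form in R^3 is dx ∧ dy ∧ dz, with coefficient
  ∂(coeff of dy∧dz)/∂x - ∂(coeff of dx∧dz)/∂y + ∂(coeff of dx∧dy)/∂z
  = ∂/∂x (-4*x - z + 1) - ∂/∂y (-2) + ∂/∂z (-2*y + 4*z).
Each of these terms simplifies to sums of mixed partials that cancel in pairs. The result is 0 (by equality of mixed partials for smooth functions — Schwarz / Clairaut).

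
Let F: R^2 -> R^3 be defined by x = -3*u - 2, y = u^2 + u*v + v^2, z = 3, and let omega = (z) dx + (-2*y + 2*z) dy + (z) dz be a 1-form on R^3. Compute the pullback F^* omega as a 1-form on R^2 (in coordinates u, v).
F^* omega = (-4*u^3 - 6*u^2*v - 6*u*v^2 + 12*u - 2*v^3 + 6*v - 9) du + (-2*u^3 - 6*u^2*v - 6*u*v^2 + 6*u - 4*v^3 + 12*v) dv

Using F^*(f dg) = (f ∘ F) d(g ∘ F), substitute each coordinate x_i by F_i(u, v) in f_i, and replace dx_i by d F_i = (∂F_i/∂u) du + (∂F_i/∂v) dv.
  For the x component: f_1(F) = 3; d F_1 = (-3) du + (0) dv
  For the y component: f_2(F) = -2*u^2 - 2*u*v - 2*v^2 + 6; d F_2 = (2*u + v) du + (u + 2*v) dv
  For the z component: f_3(F) = 3; d F_3 = (0) du + (0) dv
Combining and collecting du, dv coefficients:
  coeff of du: -4*u^3 - 6*u^2*v - 6*u*v^2 + 12*u - 2*v^3 + 6*v - 9
  coeff of dv: -2*u^3 - 6*u^2*v - 6*u*v^2 + 6*u - 4*v^3 + 12*v
F^* omega = (-4*u^3 - 6*u^2*v - 6*u*v^2 + 12*u - 2*v^3 + 6*v - 9) du + (-2*u^3 - 6*u^2*v - 6*u*v^2 + 6*u - 4*v^3 + 12*v) dv.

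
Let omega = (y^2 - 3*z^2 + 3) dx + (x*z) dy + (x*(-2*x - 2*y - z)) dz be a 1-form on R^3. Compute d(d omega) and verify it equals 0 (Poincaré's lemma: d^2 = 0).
d(d omega) = 0

Step 1: d omega = sum_{i<j} (∂f_j/∂x_i - ∂f_i/∂x_j) dx_i ∧ dx_j:
  coeff of dx ∧ dy: -2*y + z
  coeff of dx ∧ dz: -4*x - 2*y + 5*z
  coeff of dy ∧ dz: -3*x
Step 2: Apply d again to each 2-form coefficient. The only possible 3-form in R^3 is dx ∧ dy ∧ dz, with coefficient
  ∂(coeff of dy∧dz)/∂x - ∂(coeff of dx∧dz)/∂y + ∂(coeff of dx∧dy)/∂z
  = ∂/∂x (-3*x) - ∂/∂y (-4*x - 2*y + 5*z) + ∂/∂z (-2*y + z).
Each of these terms simplifies to sums of mixed partials that cancel in pairs. The result is 0 (by equality of mixed partials for smooth functions — Schwarz / Clairaut).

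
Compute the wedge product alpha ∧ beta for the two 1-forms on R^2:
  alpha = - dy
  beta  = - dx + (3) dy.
alpha ∧ beta = (-1) dx ∧ dy

Distribute the wedge, using dx_i ∧ dx_j = -dx_j ∧ dx_i and dx_i ∧ dx_i = 0. For each pair (i, j) with i < j, the coefficient of dx_i ∧ dx_j in alpha ∧ beta is (alpha_i * beta_j - alpha_j * beta_i). Collecting: alpha ∧ beta = (-1) dx ∧ dy.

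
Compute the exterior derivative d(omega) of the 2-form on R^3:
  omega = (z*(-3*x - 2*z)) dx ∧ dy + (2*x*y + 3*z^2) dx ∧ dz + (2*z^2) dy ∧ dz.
d(omega) = (-5*x - 4*z) dx ∧ dy ∧ dz

For a 2-form omega = sum_{i<j} g_{ij} dx_i ∧ dx_j, the exterior derivative is
  d(omega) = sum_{i<j} d(g_{ij}) ∧ dx_i ∧ dx_j = sum_{i<j, k} (∂g_{ij}/∂x_k) dx_k ∧ dx_i ∧ dx_j.
Expand each term, using dx_k ∧ dx_i ∧ dx_j = sgn(permutation) dx_{(a)} ∧ dx_{(b)} ∧ dx_{(c)} with (a < b < c) sorted:
  d(z*(-3*x - 2*z)) includes (∂/∂z)(z*(-3*x - 2*z)) dz = (-3*x - 4*z) dz, which multiplied by dx ∧ dy gives (-3*x - 4*z) dx ∧ dy ∧ dz
  d(2*x*y + 3*z^2) includes (∂/∂y)(2*x*y + 3*z^2) dy = (2*x) dy, which multiplied by dx ∧ dz gives (-2*x) dx ∧ dy ∧ dz
Collecting like 3-forms: d(omega) = (-5*x - 4*z) dx ∧ dy ∧ dz.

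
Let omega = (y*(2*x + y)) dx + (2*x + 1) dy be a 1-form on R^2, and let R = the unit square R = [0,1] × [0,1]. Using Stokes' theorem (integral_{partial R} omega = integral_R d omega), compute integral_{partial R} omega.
integral_(partial R) omega = 0

Stokes: integral_partial_R omega = integral_R d omega with d omega = (∂Q/∂x - ∂P/∂y) dx ∧ dy.
  ∂Q/∂x = 2
  ∂P/∂y = 2*x + 2*y
  integrand = ∂Q/∂x - ∂P/∂y = -2*x - 2*y + 2.
Integrating over R: integral_0^1 integral_0^1 (-2*x - 2*y + 2) dx dy = 0.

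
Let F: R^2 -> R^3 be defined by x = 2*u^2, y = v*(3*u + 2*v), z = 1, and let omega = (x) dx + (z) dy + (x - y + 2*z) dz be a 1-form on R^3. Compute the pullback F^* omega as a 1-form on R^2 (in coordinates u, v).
F^* omega = (8*u^3 + 3*v) du + (3*u + 4*v) dv

Using F^*(f dg) = (f ∘ F) d(g ∘ F), substitute each coordinate x_i by F_i(u, v) in f_i, and replace dx_i by d F_i = (∂F_i/∂u) du + (∂F_i/∂v) dv.
  For the x component: f_1(F) = 2*u^2; d F_1 = (4*u) du + (0) dv
  For the y component: f_2(F) = 1; d F_2 = (3*v) du + (3*u + 4*v) dv
  For the z component: f_3(F) = 2*u^2 - 3*u*v - 2*v^2 + 2; d F_3 = (0) du + (0) dv
Combining and collecting du, dv coefficients:
  coeff of du: 8*u^3 + 3*v
  coeff of dv: 3*u + 4*v
F^* omega = (8*u^3 + 3*v) du + (3*u + 4*v) dv.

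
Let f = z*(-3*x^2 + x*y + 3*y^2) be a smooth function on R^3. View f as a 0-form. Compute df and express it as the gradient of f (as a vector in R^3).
df = (z*(-6*x + y)) dx + (z*(x + 6*y)) dy + (-3*x^2 + x*y + 3*y^2) dz; grad f = (z*(-6*x + y), z*(x + 6*y), -3*x^2 + x*y + 3*y^2)

For a 0-form f, d f = (∂f/∂x) dx + (∂f/∂y) dy + (∂f/∂z) dz. The components of the vector representation are exactly the entries of grad f in Cartesian coordinates:
  ∂f/∂x = z*(-6*x + y)
  ∂f/∂y = z*(x + 6*y)
  ∂f/∂z = -3*x^2 + x*y + 3*y^2.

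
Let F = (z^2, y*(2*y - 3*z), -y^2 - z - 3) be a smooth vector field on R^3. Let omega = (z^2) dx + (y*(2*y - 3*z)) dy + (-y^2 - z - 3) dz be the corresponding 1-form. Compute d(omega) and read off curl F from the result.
d(omega) = (y) dy ∧ dz + (2*z) dz ∧ dx + (0) dx ∧ dy; curl F = (y, 2*z, 0)

d omega = sum_{i<j} (∂f_j/∂x_i - ∂f_i/∂x_j) dx_i ∧ dx_j. Under the identification (dy ∧ dz, dz ∧ dx, dx ∧ dy) ↔ (e_x, e_y, e_z), the coefficients are exactly the components of curl F. Compute:
  ∂R/∂y - ∂Q/∂z = (-2*y) - (-3*y) = y
  ∂P/∂z - ∂R/∂x = (2*z) - (0) = 2*z
  ∂Q/∂x - ∂P/∂y = (0) - (0) = 0.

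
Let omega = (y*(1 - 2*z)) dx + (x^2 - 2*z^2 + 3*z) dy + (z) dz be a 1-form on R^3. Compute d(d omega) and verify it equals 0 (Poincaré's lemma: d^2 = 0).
d(d omega) = 0

Step 1: d omega = sum_{i<j} (∂f_j/∂x_i - ∂f_i/∂x_j) dx_i ∧ dx_j:
  coeff of dx ∧ dy: 2*x + 2*z - 1
  coeff of dx ∧ dz: 2*y
  coeff of dy ∧ dz: 4*z - 3
Step 2: Apply d again to each 2-form coefficient. The only possible 3-form in R^3 is dx ∧ dy ∧ dz, with coefficient
  ∂(coeff of dy∧dz)/∂x - ∂(coeff of dx∧dz)/∂y + ∂(coeff of dx∧dy)/∂z
  = ∂/∂x (4*z - 3) - ∂/∂y (2*y) + ∂/∂z (2*x + 2*z - 1).
Each of these terms simplifies to sums of mixed partials that cancel in pairs. The result is 0 (by equality of mixed partials for smooth functions — Schwarz / Clairaut).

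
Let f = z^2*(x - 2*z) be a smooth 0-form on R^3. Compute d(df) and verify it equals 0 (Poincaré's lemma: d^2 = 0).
d(df) = 0

Step 1: df = sum_i (∂f/∂x_i) dx_i = (z^2) dx + (0) dy + (2*z*(x - 3*z)) dz.
Step 2: Apply d again. Using the 1-form formula, the coefficient of dx ∧ dy in d(df) is ∂^2 f/∂x ∂y - ∂^2 f/∂y ∂x = (0) - (0) = 0 (equality of mixed partials for smooth f).
Similarly for dx ∧ dz and dy ∧ dz — all coefficients vanish. So d(df) = 0.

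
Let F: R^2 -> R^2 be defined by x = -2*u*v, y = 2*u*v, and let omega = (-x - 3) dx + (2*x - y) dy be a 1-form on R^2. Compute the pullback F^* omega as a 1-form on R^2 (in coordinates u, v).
F^* omega = (2*v*(-8*u*v + 3)) du + (2*u*(-8*u*v + 3)) dv

Using F^*(f dg) = (f ∘ F) d(g ∘ F), substitute each coordinate x_i by F_i(u, v) in f_i, and replace dx_i by d F_i = (∂F_i/∂u) du + (∂F_i/∂v) dv.
  For the x component: f_1(F) = 2*u*v - 3; d F_1 = (-2*v) du + (-2*u) dv
  For the y component: f_2(F) = -6*u*v; d F_2 = (2*v) du + (2*u) dv
Combining and collecting du, dv coefficients:
  coeff of du: 2*v*(-8*u*v + 3)
  coeff of dv: 2*u*(-8*u*v + 3)
F^* omega = (2*v*(-8*u*v + 3)) du + (2*u*(-8*u*v + 3)) dv.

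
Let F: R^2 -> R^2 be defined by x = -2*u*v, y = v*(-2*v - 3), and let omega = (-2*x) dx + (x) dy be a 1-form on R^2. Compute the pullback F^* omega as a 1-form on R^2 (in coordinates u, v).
F^* omega = (-8*u*v^2) du + (2*u*v*(-4*u + 4*v + 3)) dv

Using F^*(f dg) = (f ∘ F) d(g ∘ F), substitute each coordinate x_i by F_i(u, v) in f_i, and replace dx_i by d F_i = (∂F_i/∂u) du + (∂F_i/∂v) dv.
  For the x component: f_1(F) = 4*u*v; d F_1 = (-2*v) du + (-2*u) dv
  For the y component: f_2(F) = -2*u*v; d F_2 = (0) du + (-4*v - 3) dv
Combining and collecting du, dv coefficients:
  coeff of du: -8*u*v^2
  coeff of dv: 2*u*v*(-4*u + 4*v + 3)
F^* omega = (-8*u*v^2) du + (2*u*v*(-4*u + 4*v + 3)) dv.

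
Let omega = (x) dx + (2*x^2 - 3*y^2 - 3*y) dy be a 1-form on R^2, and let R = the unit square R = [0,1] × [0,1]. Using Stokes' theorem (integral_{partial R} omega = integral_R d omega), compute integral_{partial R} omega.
integral_(partial R) omega = 2

Stokes: integral_partial_R omega = integral_R d omega with d omega = (∂Q/∂x - ∂P/∂y) dx ∧ dy.
  ∂Q/∂x = 4*x
  ∂P/∂y = 0
  integrand = ∂Q/∂x - ∂P/∂y = 4*x.
Integrating over R: integral_0^1 integral_0^1 (4*x) dx dy = 2.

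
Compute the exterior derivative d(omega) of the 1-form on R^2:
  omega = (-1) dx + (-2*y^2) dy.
d(omega) = 0

For a 1-form omega = sum_i f_i dx_i, the exterior derivative is
  d(omega) = sum_{i < j} (∂f_j/∂x_i - ∂f_i/∂x_j) dx_i ∧ dx_j.

Assembling: d(omega) = 0.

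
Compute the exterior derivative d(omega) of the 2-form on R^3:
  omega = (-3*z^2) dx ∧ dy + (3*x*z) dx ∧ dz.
d(omega) = (-6*z) dx ∧ dy ∧ dz

For a 2-form omega = sum_{i<j} g_{ij} dx_i ∧ dx_j, the exterior derivative is
  d(omega) = sum_{i<j} d(g_{ij}) ∧ dx_i ∧ dx_j = sum_{i<j, k} (∂g_{ij}/∂x_k) dx_k ∧ dx_i ∧ dx_j.
Expand each term, using dx_k ∧ dx_i ∧ dx_j = sgn(permutation) dx_{(a)} ∧ dx_{(b)} ∧ dx_{(c)} with (a < b < c) sorted:
  d(-3*z^2) includes (∂/∂z)(-3*z^2) dz = (-6*z) dz, which multiplied by dx ∧ dy gives (-6*z) dx ∧ dy ∧ dz
Collecting like 3-forms: d(omega) = (-6*z) dx ∧ dy ∧ dz.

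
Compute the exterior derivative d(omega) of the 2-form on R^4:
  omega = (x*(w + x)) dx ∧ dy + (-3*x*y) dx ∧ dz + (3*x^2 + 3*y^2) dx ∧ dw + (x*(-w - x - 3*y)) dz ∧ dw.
d(omega) = (x - 6*y) dx ∧ dy ∧ dw + (3*x) dx ∧ dy ∧ dz + (-w - 2*x - 3*y) dx ∧ dz ∧ dw + (-3*x) dy ∧ dz ∧ dw

For a 2-form omega = sum_{i<j} g_{ij} dx_i ∧ dx_j, the exterior derivative is
  d(omega) = sum_{i<j} d(g_{ij}) ∧ dx_i ∧ dx_j = sum_{i<j, k} (∂g_{ij}/∂x_k) dx_k ∧ dx_i ∧ dx_j.
Expand each term, using dx_k ∧ dx_i ∧ dx_j = sgn(permutation) dx_{(a)} ∧ dx_{(b)} ∧ dx_{(c)} with (a < b < c) sorted:
  d(x*(w + x)) includes (∂/∂w)(x*(w + x)) dw = (x) dw, which multiplied by dx ∧ dy gives (x) dx ∧ dy ∧ dw
  d(-3*x*y) includes (∂/∂y)(-3*x*y) dy = (-3*x) dy, which multiplied by dx ∧ dz gives (3*x) dx ∧ dy ∧ dz
  d(3*x^2 + 3*y^2) includes (∂/∂y)(3*x^2 + 3*y^2) dy = (6*y) dy, which multiplied by dx ∧ dw gives (-6*y) dx ∧ dy ∧ dw
  d(x*(-w - x - 3*y)) includes (∂/∂x)(x*(-w - x - 3*y)) dx = (-w - 2*x - 3*y) dx, which multiplied by dz ∧ dw gives (-w - 2*x - 3*y) dx ∧ dz ∧ dw
  d(x*(-w - x - 3*y)) includes (∂/∂y)(x*(-w - x - 3*y)) dy = (-3*x) dy, which multiplied by dz ∧ dw gives (-3*x) dy ∧ dz ∧ dw
Collecting like 3-forms: d(omega) = (x - 6*y) dx ∧ dy ∧ dw + (3*x) dx ∧ dy ∧ dz + (-w - 2*x - 3*y) dx ∧ dz ∧ dw + (-3*x) dy ∧ dz ∧ dw.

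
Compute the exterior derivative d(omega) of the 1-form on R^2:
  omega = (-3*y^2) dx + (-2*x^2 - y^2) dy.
d(omega) = (-4*x + 6*y) dx ∧ dy

For a 1-form omega = sum_i f_i dx_i, the exterior derivative is
  d(omega) = sum_{i < j} (∂f_j/∂x_i - ∂f_i/∂x_j) dx_i ∧ dx_j.
  coefficient of dx ∧ dy: ∂f_2/∂x - ∂f_1/∂y = ∂(-2*x^2 - y^2)/∂x - ∂(-3*y^2)/∂y = -4*x + 6*y
Assembling: d(omega) = (-4*x + 6*y) dx ∧ dy.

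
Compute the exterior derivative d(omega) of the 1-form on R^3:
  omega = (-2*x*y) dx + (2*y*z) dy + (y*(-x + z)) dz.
d(omega) = (2*x) dx ∧ dy + (-y) dx ∧ dz + (-x - 2*y + z) dy ∧ dz

For a 1-form omega = sum_i f_i dx_i, the exterior derivative is
  d(omega) = sum_{i < j} (∂f_j/∂x_i - ∂f_i/∂x_j) dx_i ∧ dx_j.
  coefficient of dx ∧ dy: ∂f_2/∂x - ∂f_1/∂y = ∂(2*y*z)/∂x - ∂(-2*x*y)/∂y = 2*x
  coefficient of dx ∧ dz: ∂f_3/∂x - ∂f_1/∂z = ∂(y*(-x + z))/∂x - ∂(-2*x*y)/∂z = -y
  coefficient of dy ∧ dz: ∂f_3/∂y - ∂f_2/∂z = ∂(y*(-x + z))/∂y - ∂(2*y*z)/∂z = -x - 2*y + z
Assembling: d(omega) = (2*x) dx ∧ dy + (-y) dx ∧ dz + (-x - 2*y + z) dy ∧ dz.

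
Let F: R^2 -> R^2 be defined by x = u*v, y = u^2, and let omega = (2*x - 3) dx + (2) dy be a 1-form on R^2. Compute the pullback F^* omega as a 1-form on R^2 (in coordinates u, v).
F^* omega = (2*u*v^2 + 4*u - 3*v) du + (u*(2*u*v - 3)) dv

Using F^*(f dg) = (f ∘ F) d(g ∘ F), substitute each coordinate x_i by F_i(u, v) in f_i, and replace dx_i by d F_i = (∂F_i/∂u) du + (∂F_i/∂v) dv.
  For the x component: f_1(F) = 2*u*v - 3; d F_1 = (v) du + (u) dv
  For the y component: f_2(F) = 2; d F_2 = (2*u) du + (0) dv
Combining and collecting du, dv coefficients:
  coeff of du: 2*u*v^2 + 4*u - 3*v
  coeff of dv: u*(2*u*v - 3)
F^* omega = (2*u*v^2 + 4*u - 3*v) du + (u*(2*u*v - 3)) dv.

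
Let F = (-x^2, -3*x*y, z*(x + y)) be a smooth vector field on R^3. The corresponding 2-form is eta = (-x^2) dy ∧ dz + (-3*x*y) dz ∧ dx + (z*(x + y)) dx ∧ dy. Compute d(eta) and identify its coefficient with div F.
d(eta) = (-4*x + y) dx ∧ dy ∧ dz; div F = -4*x + y

For a 2-form in R^3 of the form above, applying d gives a 3-form with coefficient ∂P/∂x + ∂Q/∂y + ∂R/∂z:
  ∂P/∂x = -2*x
  ∂Q/∂y = -3*x
  ∂R/∂z = x + y
Sum = -4*x + y, which is exactly div F.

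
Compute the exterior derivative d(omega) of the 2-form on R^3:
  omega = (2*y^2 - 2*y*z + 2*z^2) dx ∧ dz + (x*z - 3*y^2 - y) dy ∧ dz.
d(omega) = (-4*y + 3*z) dx ∧ dy ∧ dz

For a 2-form omega = sum_{i<j} g_{ij} dx_i ∧ dx_j, the exterior derivative is
  d(omega) = sum_{i<j} d(g_{ij}) ∧ dx_i ∧ dx_j = sum_{i<j, k} (∂g_{ij}/∂x_k) dx_k ∧ dx_i ∧ dx_j.
Expand each term, using dx_k ∧ dx_i ∧ dx_j = sgn(permutation) dx_{(a)} ∧ dx_{(b)} ∧ dx_{(c)} with (a < b < c) sorted:
  d(2*y^2 - 2*y*z + 2*z^2) includes (∂/∂y)(2*y^2 - 2*y*z + 2*z^2) dy = (4*y - 2*z) dy, which multiplied by dx ∧ dz gives (-4*y + 2*z) dx ∧ dy ∧ dz
  d(x*z - 3*y^2 - y) includes (∂/∂x)(x*z - 3*y^2 - y) dx = (z) dx, which multiplied by dy ∧ dz gives (z) dx ∧ dy ∧ dz
Collecting like 3-forms: d(omega) = (-4*y + 3*z) dx ∧ dy ∧ dz.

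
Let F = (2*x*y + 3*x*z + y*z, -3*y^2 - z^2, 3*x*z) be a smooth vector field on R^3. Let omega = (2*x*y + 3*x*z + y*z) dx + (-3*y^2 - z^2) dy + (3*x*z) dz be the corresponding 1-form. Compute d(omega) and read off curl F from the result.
d(omega) = (2*z) dy ∧ dz + (3*x + y - 3*z) dz ∧ dx + (-2*x - z) dx ∧ dy; curl F = (2*z, 3*x + y - 3*z, -2*x - z)

d omega = sum_{i<j} (∂f_j/∂x_i - ∂f_i/∂x_j) dx_i ∧ dx_j. Under the identification (dy ∧ dz, dz ∧ dx, dx ∧ dy) ↔ (e_x, e_y, e_z), the coefficients are exactly the components of curl F. Compute:
  ∂R/∂y - ∂Q/∂z = (0) - (-2*z) = 2*z
  ∂P/∂z - ∂R/∂x = (3*x + y) - (3*z) = 3*x + y - 3*z
  ∂Q/∂x - ∂P/∂y = (0) - (2*x + z) = -2*x - z.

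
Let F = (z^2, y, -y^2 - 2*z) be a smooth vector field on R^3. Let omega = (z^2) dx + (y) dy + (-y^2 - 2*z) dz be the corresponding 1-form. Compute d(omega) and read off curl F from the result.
d(omega) = (-2*y) dy ∧ dz + (2*z) dz ∧ dx + (0) dx ∧ dy; curl F = (-2*y, 2*z, 0)

d omega = sum_{i<j} (∂f_j/∂x_i - ∂f_i/∂x_j) dx_i ∧ dx_j. Under the identification (dy ∧ dz, dz ∧ dx, dx ∧ dy) ↔ (e_x, e_y, e_z), the coefficients are exactly the components of curl F. Compute:
  ∂R/∂y - ∂Q/∂z = (-2*y) - (0) = -2*y
  ∂P/∂z - ∂R/∂x = (2*z) - (0) = 2*z
  ∂Q/∂x - ∂P/∂y = (0) - (0) = 0.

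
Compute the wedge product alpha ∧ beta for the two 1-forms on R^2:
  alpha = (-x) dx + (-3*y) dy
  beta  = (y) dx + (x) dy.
alpha ∧ beta = (-x^2 + 3*y^2) dx ∧ dy

Distribute the wedge, using dx_i ∧ dx_j = -dx_j ∧ dx_i and dx_i ∧ dx_i = 0. For each pair (i, j) with i < j, the coefficient of dx_i ∧ dx_j in alpha ∧ beta is (alpha_i * beta_j - alpha_j * beta_i). Collecting: alpha ∧ beta = (-x^2 + 3*y^2) dx ∧ dy.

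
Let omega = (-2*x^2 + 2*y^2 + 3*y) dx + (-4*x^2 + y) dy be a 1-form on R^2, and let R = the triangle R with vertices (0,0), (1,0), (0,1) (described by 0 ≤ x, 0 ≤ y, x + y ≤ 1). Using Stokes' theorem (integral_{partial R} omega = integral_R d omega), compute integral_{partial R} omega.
integral_(partial R) omega = -7/2

Stokes: integral_partial_R omega = integral_R d omega with d omega = (∂Q/∂x - ∂P/∂y) dx ∧ dy.
  ∂Q/∂x = -8*x
  ∂P/∂y = 4*y + 3
  integrand = ∂Q/∂x - ∂P/∂y = -8*x - 4*y - 3.
Integrating over R: integral_0^1 integral_0^{1-x} (-8*x - 4*y - 3) dy dx = -7/2.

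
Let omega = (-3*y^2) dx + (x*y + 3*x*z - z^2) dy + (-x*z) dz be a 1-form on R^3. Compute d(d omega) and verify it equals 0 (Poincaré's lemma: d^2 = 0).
d(d omega) = 0

Step 1: d omega = sum_{i<j} (∂f_j/∂x_i - ∂f_i/∂x_j) dx_i ∧ dx_j:
  coeff of dx ∧ dy: 7*y + 3*z
  coeff of dx ∧ dz: -z
  coeff of dy ∧ dz: -3*x + 2*z
Step 2: Apply d again to each 2-form coefficient. The only possible 3-form in R^3 is dx ∧ dy ∧ dz, with coefficient
  ∂(coeff of dy∧dz)/∂x - ∂(coeff of dx∧dz)/∂y + ∂(coeff of dx∧dy)/∂z
  = ∂/∂x (-3*x + 2*z) - ∂/∂y (-z) + ∂/∂z (7*y + 3*z).
Each of these terms simplifies to sums of mixed partials that cancel in pairs. The result is 0 (by equality of mixed partials for smooth functions — Schwarz / Clairaut).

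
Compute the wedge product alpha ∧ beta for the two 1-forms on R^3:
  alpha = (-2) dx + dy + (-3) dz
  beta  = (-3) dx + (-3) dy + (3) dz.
alpha ∧ beta = (9) dx ∧ dy + (-15) dx ∧ dz + (-6) dy ∧ dz

Distribute the wedge, using dx_i ∧ dx_j = -dx_j ∧ dx_i and dx_i ∧ dx_i = 0. For each pair (i, j) with i < j, the coefficient of dx_i ∧ dx_j in alpha ∧ beta is (alpha_i * beta_j - alpha_j * beta_i). Collecting: alpha ∧ beta = (9) dx ∧ dy + (-15) dx ∧ dz + (-6) dy ∧ dz.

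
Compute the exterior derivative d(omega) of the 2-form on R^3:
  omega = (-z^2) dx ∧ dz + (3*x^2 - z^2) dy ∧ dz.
d(omega) = (6*x) dx ∧ dy ∧ dz

For a 2-form omega = sum_{i<j} g_{ij} dx_i ∧ dx_j, the exterior derivative is
  d(omega) = sum_{i<j} d(g_{ij}) ∧ dx_i ∧ dx_j = sum_{i<j, k} (∂g_{ij}/∂x_k) dx_k ∧ dx_i ∧ dx_j.
Expand each term, using dx_k ∧ dx_i ∧ dx_j = sgn(permutation) dx_{(a)} ∧ dx_{(b)} ∧ dx_{(c)} with (a < b < c) sorted:
  d(3*x^2 - z^2) includes (∂/∂x)(3*x^2 - z^2) dx = (6*x) dx, which multiplied by dy ∧ dz gives (6*x) dx ∧ dy ∧ dz
Collecting like 3-forms: d(omega) = (6*x) dx ∧ dy ∧ dz.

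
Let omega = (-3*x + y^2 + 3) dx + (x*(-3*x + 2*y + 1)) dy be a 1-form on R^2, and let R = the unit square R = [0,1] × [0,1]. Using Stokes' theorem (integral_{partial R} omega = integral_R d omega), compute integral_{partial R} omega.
integral_(partial R) omega = -2

Stokes: integral_partial_R omega = integral_R d omega with d omega = (∂Q/∂x - ∂P/∂y) dx ∧ dy.
  ∂Q/∂x = -6*x + 2*y + 1
  ∂P/∂y = 2*y
  integrand = ∂Q/∂x - ∂P/∂y = 1 - 6*x.
Integrating over R: integral_0^1 integral_0^1 (1 - 6*x) dx dy = -2.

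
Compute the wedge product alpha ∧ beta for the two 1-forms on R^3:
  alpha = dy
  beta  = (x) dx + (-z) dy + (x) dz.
alpha ∧ beta = (-x) dx ∧ dy + (x) dy ∧ dz

Distribute the wedge, using dx_i ∧ dx_j = -dx_j ∧ dx_i and dx_i ∧ dx_i = 0. For each pair (i, j) with i < j, the coefficient of dx_i ∧ dx_j in alpha ∧ beta is (alpha_i * beta_j - alpha_j * beta_i). Collecting: alpha ∧ beta = (-x) dx ∧ dy + (x) dy ∧ dz.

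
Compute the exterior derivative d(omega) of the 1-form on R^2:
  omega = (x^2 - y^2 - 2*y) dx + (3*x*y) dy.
d(omega) = (5*y + 2) dx ∧ dy

For a 1-form omega = sum_i f_i dx_i, the exterior derivative is
  d(omega) = sum_{i < j} (∂f_j/∂x_i - ∂f_i/∂x_j) dx_i ∧ dx_j.
  coefficient of dx ∧ dy: ∂f_2/∂x - ∂f_1/∂y = ∂(3*x*y)/∂x - ∂(x^2 - y^2 - 2*y)/∂y = 5*y + 2
Assembling: d(omega) = (5*y + 2) dx ∧ dy.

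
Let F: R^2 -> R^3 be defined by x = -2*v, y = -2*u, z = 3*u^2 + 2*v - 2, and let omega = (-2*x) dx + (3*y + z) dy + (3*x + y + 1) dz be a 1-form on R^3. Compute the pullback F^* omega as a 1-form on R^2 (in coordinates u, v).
F^* omega = (-18*u^2 - 36*u*v + 18*u - 4*v + 4) du + (-4*u - 20*v + 2) dv

Using F^*(f dg) = (f ∘ F) d(g ∘ F), substitute each coordinate x_i by F_i(u, v) in f_i, and replace dx_i by d F_i = (∂F_i/∂u) du + (∂F_i/∂v) dv.
  For the x component: f_1(F) = 4*v; d F_1 = (0) du + (-2) dv
  For the y component: f_2(F) = 3*u^2 - 6*u + 2*v - 2; d F_2 = (-2) du + (0) dv
  For the z component: f_3(F) = -2*u - 6*v + 1; d F_3 = (6*u) du + (2) dv
Combining and collecting du, dv coefficients:
  coeff of du: -18*u^2 - 36*u*v + 18*u - 4*v + 4
  coeff of dv: -4*u - 20*v + 2
F^* omega = (-18*u^2 - 36*u*v + 18*u - 4*v + 4) du + (-4*u - 20*v + 2) dv.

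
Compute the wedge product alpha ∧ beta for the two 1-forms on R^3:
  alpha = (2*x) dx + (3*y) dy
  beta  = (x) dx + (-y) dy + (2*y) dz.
alpha ∧ beta = (-5*x*y) dx ∧ dy + (4*x*y) dx ∧ dz + (6*y^2) dy ∧ dz

Distribute the wedge, using dx_i ∧ dx_j = -dx_j ∧ dx_i and dx_i ∧ dx_i = 0. For each pair (i, j) with i < j, the coefficient of dx_i ∧ dx_j in alpha ∧ beta is (alpha_i * beta_j - alpha_j * beta_i). Collecting: alpha ∧ beta = (-5*x*y) dx ∧ dy + (4*x*y) dx ∧ dz + (6*y^2) dy ∧ dz.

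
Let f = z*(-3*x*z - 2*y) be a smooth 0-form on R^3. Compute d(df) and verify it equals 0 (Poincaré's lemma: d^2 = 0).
d(df) = 0

Step 1: df = sum_i (∂f/∂x_i) dx_i = (-3*z^2) dx + (-2*z) dy + (-6*x*z - 2*y) dz.
Step 2: Apply d again. Using the 1-form formula, the coefficient of dx ∧ dy in d(df) is ∂^2 f/∂x ∂y - ∂^2 f/∂y ∂x = (0) - (0) = 0 (equality of mixed partials for smooth f).
Similarly for dx ∧ dz and dy ∧ dz — all coefficients vanish. So d(df) = 0.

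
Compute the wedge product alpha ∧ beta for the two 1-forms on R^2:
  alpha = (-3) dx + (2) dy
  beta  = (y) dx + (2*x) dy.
alpha ∧ beta = (-6*x - 2*y) dx ∧ dy

Distribute the wedge, using dx_i ∧ dx_j = -dx_j ∧ dx_i and dx_i ∧ dx_i = 0. For each pair (i, j) with i < j, the coefficient of dx_i ∧ dx_j in alpha ∧ beta is (alpha_i * beta_j - alpha_j * beta_i). Collecting: alpha ∧ beta = (-6*x - 2*y) dx ∧ dy.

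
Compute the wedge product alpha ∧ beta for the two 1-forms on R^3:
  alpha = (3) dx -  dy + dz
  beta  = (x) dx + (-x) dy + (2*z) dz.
alpha ∧ beta = (-2*x) dx ∧ dy + (-x + 6*z) dx ∧ dz + (x - 2*z) dy ∧ dz

Distribute the wedge, using dx_i ∧ dx_j = -dx_j ∧ dx_i and dx_i ∧ dx_i = 0. For each pair (i, j) with i < j, the coefficient of dx_i ∧ dx_j in alpha ∧ beta is (alpha_i * beta_j - alpha_j * beta_i). Collecting: alpha ∧ beta = (-2*x) dx ∧ dy + (-x + 6*z) dx ∧ dz + (x - 2*z) dy ∧ dz.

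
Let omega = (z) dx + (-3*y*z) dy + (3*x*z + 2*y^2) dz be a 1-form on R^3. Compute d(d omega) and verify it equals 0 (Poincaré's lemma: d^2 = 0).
d(d omega) = 0

Step 1: d omega = sum_{i<j} (∂f_j/∂x_i - ∂f_i/∂x_j) dx_i ∧ dx_j:
  coeff of dx ∧ dy: 0
  coeff of dx ∧ dz: 3*z - 1
  coeff of dy ∧ dz: 7*y
Step 2: Apply d again to each 2-form coefficient. The only possible 3-form in R^3 is dx ∧ dy ∧ dz, with coefficient
  ∂(coeff of dy∧dz)/∂x - ∂(coeff of dx∧dz)/∂y + ∂(coeff of dx∧dy)/∂z
  = ∂/∂x (7*y) - ∂/∂y (3*z - 1) + ∂/∂z (0).
Each of these terms simplifies to sums of mixed partials that cancel in pairs. The result is 0 (by equality of mixed partials for smooth functions — Schwarz / Clairaut).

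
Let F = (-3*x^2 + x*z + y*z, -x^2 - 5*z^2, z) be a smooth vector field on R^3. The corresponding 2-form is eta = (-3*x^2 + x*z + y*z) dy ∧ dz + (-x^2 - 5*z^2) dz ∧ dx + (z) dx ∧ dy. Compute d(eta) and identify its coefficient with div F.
d(eta) = (-6*x + z + 1) dx ∧ dy ∧ dz; div F = -6*x + z + 1

For a 2-form in R^3 of the form above, applying d gives a 3-form with coefficient ∂P/∂x + ∂Q/∂y + ∂R/∂z:
  ∂P/∂x = -6*x + z
  ∂Q/∂y = 0
  ∂R/∂z = 1
Sum = -6*x + z + 1, which is exactly div F.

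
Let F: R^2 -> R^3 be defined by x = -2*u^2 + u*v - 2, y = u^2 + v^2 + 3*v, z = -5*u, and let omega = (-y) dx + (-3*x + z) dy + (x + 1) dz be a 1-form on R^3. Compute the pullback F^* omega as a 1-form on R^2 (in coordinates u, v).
F^* omega = (16*u^3 - 7*u^2*v + 4*u*v^2 + 7*u*v + 12*u - v^3 - 3*v^2 + 5) du + (-u^3 + 12*u^2*v + 18*u^2 - 7*u*v^2 - 22*u*v - 15*u + 12*v + 18) dv

Using F^*(f dg) = (f ∘ F) d(g ∘ F), substitute each coordinate x_i by F_i(u, v) in f_i, and replace dx_i by d F_i = (∂F_i/∂u) du + (∂F_i/∂v) dv.
  For the x component: f_1(F) = -u^2 - v^2 - 3*v; d F_1 = (-4*u + v) du + (u) dv
  For the y component: f_2(F) = 6*u^2 - 3*u*v - 5*u + 6; d F_2 = (2*u) du + (2*v + 3) dv
  For the z component: f_3(F) = -2*u^2 + u*v - 1; d F_3 = (-5) du + (0) dv
Combining and collecting du, dv coefficients:
  coeff of du: 16*u^3 - 7*u^2*v + 4*u*v^2 + 7*u*v + 12*u - v^3 - 3*v^2 + 5
  coeff of dv: -u^3 + 12*u^2*v + 18*u^2 - 7*u*v^2 - 22*u*v - 15*u + 12*v + 18
F^* omega = (16*u^3 - 7*u^2*v + 4*u*v^2 + 7*u*v + 12*u - v^3 - 3*v^2 + 5) du + (-u^3 + 12*u^2*v + 18*u^2 - 7*u*v^2 - 22*u*v - 15*u + 12*v + 18) dv.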